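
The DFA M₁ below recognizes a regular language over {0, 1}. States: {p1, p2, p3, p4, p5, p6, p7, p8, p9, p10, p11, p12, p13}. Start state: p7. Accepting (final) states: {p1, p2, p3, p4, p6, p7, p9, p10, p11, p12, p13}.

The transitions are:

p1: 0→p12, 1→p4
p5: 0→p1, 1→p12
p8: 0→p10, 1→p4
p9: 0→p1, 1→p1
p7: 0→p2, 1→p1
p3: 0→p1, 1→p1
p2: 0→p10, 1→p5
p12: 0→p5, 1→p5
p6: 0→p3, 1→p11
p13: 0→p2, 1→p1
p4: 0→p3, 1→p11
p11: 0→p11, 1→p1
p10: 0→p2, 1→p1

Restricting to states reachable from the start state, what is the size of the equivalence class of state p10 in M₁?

Reachable states from the start: {p1,p2,p3,p4,p5,p7,p10,p11,p12}. Unreachable: {p6,p8,p9,p13} — drop them.
Initial partition by acceptance: {p1,p2,p3,p4,p7,p10,p11,p12} | {p5}.
Refine {p1,p2,p3,p4,p7,p10,p11,p12} on symbol 0: members go to different blocks, giving {p1,p2,p3,p4,p7,p10,p11} and {p12}.
Split {p1,p2,p3,p4,p7,p10,p11} by δ(·,0) → {p2,p3,p4,p7,p10,p11} and {p1}.
Refine {p2,p3,p4,p7,p10,p11} on symbol 0: members go to different blocks, giving {p2,p4,p7,p10,p11} and {p3}.
On input 0, block {p2,p4,p7,p10,p11} splits into {p2,p7,p10,p11} and {p4}.
Split {p2,p7,p10,p11} by δ(·,1) → {p7,p10,p11} and {p2}.
On input 0, block {p7,p10,p11} splits into {p7,p10} and {p11}.
The partition is now stable with 8 blocks: {p7,p10} | {p5} | {p12} | {p1} | {p3} | {p4} | {p2} | {p11}.
State p10 belongs to the block {p7,p10}, which has 2 states.

2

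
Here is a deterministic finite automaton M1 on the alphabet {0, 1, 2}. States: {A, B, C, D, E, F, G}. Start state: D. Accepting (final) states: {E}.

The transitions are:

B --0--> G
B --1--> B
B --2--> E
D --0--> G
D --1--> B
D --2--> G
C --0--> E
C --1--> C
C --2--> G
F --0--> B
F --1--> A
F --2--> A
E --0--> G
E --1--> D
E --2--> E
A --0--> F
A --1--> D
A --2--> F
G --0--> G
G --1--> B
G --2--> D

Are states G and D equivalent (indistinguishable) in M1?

Yes

States {A,C,F} cannot be reached from the start state, so discard them.
Start with accepting vs non-accepting: {E} | {B,D,G}.
Refine {B,D,G} on symbol 2: members go to different blocks, giving {D,G} and {B}.
Stable partition: {E} | {D,G} | {B} — 3 equivalence classes.
G and D lie in the same block of the stable partition, so they are equivalent — no string distinguishes them.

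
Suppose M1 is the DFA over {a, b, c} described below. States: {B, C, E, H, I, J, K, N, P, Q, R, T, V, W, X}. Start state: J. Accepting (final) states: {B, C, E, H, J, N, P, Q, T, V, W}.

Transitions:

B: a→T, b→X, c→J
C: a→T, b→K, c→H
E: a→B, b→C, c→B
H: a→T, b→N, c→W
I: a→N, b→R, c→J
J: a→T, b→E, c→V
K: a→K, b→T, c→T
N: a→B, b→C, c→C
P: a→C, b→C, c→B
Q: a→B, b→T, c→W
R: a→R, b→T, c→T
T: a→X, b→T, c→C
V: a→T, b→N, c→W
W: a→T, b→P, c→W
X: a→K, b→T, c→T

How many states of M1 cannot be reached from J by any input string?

3

BFS from J reaches {B, C, E, H, J, K, N, P, T, V, W, X}; the 3 state(s) I, Q, R are never visited.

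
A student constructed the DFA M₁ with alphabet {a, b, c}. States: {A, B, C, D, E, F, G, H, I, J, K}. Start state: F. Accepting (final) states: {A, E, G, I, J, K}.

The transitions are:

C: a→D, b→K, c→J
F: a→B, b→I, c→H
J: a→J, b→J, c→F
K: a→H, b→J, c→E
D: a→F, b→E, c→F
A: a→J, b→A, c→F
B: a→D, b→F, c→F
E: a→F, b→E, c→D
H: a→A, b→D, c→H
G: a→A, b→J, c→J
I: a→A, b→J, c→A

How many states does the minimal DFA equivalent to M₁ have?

7

States {C,G,K} cannot be reached from the start state, so discard them.
P0 = {A,E,I,J} | {B,D,F,H}.
On input a, block {A,E,I,J} splits into {A,I,J} and {E}.
Split {A,I,J} by δ(·,c) → {A,J} and {I}.
Refine {B,D,F,H} on symbol a: members go to different blocks, giving {B,D,F} and {H}.
On input b, block {B,D,F} splits into {B} and {D} and {F}.
Stable partition: {A,J} | {B} | {E} | {I} | {H} | {D} | {F} — 7 equivalence classes.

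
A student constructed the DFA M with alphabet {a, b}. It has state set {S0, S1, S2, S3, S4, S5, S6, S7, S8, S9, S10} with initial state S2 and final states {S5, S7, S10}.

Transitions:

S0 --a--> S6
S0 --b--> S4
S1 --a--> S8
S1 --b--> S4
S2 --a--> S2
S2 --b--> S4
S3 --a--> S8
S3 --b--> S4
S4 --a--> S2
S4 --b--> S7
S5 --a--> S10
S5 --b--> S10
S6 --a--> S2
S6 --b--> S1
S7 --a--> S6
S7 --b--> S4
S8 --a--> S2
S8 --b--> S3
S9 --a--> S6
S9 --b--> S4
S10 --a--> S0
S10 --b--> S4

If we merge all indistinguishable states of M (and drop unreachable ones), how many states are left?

5

States {S0,S5,S9,S10} cannot be reached from the start state, so discard them.
P0 = {S7} | {S1,S2,S3,S4,S6,S8}.
On input b, block {S1,S2,S3,S4,S6,S8} splits into {S1,S2,S3,S6,S8} and {S4}.
On input b, block {S1,S2,S3,S6,S8} splits into {S1,S2,S3} and {S6,S8}.
Split {S1,S2,S3} by δ(·,a) → {S1,S3} and {S2}.
Stable partition: {S7} | {S1,S3} | {S4} | {S6,S8} | {S2} — 5 equivalence classes.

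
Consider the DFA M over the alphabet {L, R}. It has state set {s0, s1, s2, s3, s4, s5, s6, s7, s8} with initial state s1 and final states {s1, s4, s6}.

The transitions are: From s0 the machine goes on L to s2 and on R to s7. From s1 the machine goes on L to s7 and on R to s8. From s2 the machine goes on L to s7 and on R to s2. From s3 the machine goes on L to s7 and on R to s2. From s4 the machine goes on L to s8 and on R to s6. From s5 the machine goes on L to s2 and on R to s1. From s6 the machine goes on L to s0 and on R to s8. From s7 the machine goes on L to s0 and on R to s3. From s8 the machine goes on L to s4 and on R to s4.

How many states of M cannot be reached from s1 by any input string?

1

BFS from s1 reaches {s0, s1, s2, s3, s4, s6, s7, s8}; the 1 state(s) s5 are never visited.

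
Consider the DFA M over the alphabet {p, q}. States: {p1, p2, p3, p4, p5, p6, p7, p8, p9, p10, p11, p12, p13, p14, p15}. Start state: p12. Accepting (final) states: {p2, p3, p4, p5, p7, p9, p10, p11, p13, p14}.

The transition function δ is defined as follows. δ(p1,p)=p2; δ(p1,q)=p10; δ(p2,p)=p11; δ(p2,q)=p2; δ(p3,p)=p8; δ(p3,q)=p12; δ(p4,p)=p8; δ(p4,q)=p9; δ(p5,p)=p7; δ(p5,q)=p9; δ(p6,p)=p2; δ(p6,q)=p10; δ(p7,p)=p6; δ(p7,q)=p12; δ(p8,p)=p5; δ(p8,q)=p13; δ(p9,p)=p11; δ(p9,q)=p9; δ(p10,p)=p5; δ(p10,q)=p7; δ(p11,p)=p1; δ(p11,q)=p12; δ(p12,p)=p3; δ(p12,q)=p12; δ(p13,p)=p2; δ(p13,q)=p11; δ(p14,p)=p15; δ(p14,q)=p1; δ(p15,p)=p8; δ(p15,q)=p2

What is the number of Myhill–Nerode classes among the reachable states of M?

5

First remove the unreachable states {p4,p14,p15}; 12 states remain.
P0 = {p2,p3,p5,p7,p9,p10,p11,p13} | {p1,p6,p8,p12}.
On input p, block {p2,p3,p5,p7,p9,p10,p11,p13} splits into {p2,p5,p9,p10,p13} and {p3,p7,p11}.
Refine {p2,p5,p9,p10,p13} on symbol p: members go to different blocks, giving {p2,p5,p9} and {p10,p13}.
On input p, block {p1,p6,p8,p12} splits into {p1,p6,p8} and {p12}.
The partition is now stable with 5 blocks: {p2,p5,p9} | {p1,p6,p8} | {p3,p7,p11} | {p10,p13} | {p12}.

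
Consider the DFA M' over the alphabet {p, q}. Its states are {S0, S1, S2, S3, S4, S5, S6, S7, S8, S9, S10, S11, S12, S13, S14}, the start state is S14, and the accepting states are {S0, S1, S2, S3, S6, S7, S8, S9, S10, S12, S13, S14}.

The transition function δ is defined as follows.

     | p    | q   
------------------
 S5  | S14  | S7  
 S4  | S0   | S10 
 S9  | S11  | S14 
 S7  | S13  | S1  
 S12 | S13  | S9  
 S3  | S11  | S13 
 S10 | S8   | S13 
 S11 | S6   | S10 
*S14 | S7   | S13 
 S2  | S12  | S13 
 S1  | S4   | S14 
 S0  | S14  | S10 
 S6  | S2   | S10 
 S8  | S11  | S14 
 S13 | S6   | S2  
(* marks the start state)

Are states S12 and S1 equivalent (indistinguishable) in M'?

No

States {S3,S5} cannot be reached from the start state, so discard them.
Start with accepting vs non-accepting: {S0,S1,S2,S6,S7,S8,S9,S10,S12,S13,S14} | {S4,S11}.
On input p, block {S0,S1,S2,S6,S7,S8,S9,S10,S12,S13,S14} splits into {S0,S2,S6,S7,S10,S12,S13,S14} and {S1,S8,S9}.
Split {S0,S2,S6,S7,S10,S12,S13,S14} by δ(·,p) → {S0,S2,S6,S7,S12,S13,S14} and {S10}.
Refine {S0,S2,S6,S7,S12,S13,S14} on symbol q: members go to different blocks, giving {S2,S13,S14} and {S0,S6} and {S7,S12}.
Split {S2,S13,S14} by δ(·,p) → {S2,S14} and {S13}.
Stable partition: {S2,S14} | {S4,S11} | {S1,S8,S9} | {S10} | {S0,S6} | {S7,S12} | {S13} — 7 equivalence classes.
S12 and S1 end up in different blocks, so they are distinguishable. For instance, the string 'p' is accepted from only S12.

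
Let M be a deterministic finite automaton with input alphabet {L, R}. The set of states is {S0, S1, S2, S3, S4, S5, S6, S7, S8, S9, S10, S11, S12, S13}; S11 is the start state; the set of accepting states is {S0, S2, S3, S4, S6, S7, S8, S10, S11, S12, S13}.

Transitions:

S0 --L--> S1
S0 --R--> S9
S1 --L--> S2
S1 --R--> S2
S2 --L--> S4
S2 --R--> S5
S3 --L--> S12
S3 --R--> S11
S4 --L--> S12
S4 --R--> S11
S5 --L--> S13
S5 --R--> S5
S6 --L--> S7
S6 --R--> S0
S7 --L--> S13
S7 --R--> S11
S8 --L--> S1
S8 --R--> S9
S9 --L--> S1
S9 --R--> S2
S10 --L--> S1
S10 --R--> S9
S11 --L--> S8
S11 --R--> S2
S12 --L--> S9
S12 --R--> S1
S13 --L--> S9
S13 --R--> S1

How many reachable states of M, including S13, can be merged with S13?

First remove the unreachable states {S0,S3,S6,S7,S10}; 9 states remain.
Start with accepting vs non-accepting: {S2,S4,S8,S11,S12,S13} | {S1,S5,S9}.
Split {S2,S4,S8,S11,S12,S13} by δ(·,L) → {S2,S4,S11} and {S8,S12,S13}.
Refine {S2,S4,S11} on symbol L: members go to different blocks, giving {S4,S11} and {S2}.
Refine {S4,S11} on symbol R: members go to different blocks, giving {S4} and {S11}.
On input L, block {S1,S5,S9} splits into {S1} and {S5} and {S9}.
Refine {S8,S12,S13} on symbol L: members go to different blocks, giving {S12,S13} and {S8}.
No further refinement is possible. Final partition (8 blocks): {S4} | {S1} | {S12,S13} | {S2} | {S11} | {S5} | {S9} | {S8}.
The equivalence class containing S13 is {S12,S13}, of size 2.

2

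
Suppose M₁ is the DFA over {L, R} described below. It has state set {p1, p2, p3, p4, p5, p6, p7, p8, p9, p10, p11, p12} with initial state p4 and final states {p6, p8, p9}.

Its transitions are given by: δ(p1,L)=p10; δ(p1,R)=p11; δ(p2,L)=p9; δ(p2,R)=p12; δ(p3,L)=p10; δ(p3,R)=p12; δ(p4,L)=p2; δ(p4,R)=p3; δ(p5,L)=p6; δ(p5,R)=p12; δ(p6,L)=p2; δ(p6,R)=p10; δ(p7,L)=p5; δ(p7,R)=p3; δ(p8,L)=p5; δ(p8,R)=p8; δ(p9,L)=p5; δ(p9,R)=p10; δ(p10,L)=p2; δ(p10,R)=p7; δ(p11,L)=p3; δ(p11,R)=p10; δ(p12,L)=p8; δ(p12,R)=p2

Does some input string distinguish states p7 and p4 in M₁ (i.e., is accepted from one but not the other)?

No

First remove the unreachable states {p1,p11}; 10 states remain.
Initial partition by acceptance: {p6,p8,p9} | {p2,p3,p4,p5,p7,p10,p12}.
Refine {p6,p8,p9} on symbol R: members go to different blocks, giving {p6,p9} and {p8}.
Refine {p2,p3,p4,p5,p7,p10,p12} on symbol L: members go to different blocks, giving {p3,p4,p7,p10} and {p2,p5} and {p12}.
On input L, block {p3,p4,p7,p10} splits into {p4,p7,p10} and {p3}.
On input R, block {p4,p7,p10} splits into {p4,p7} and {p10}.
The partition is now stable with 7 blocks: {p6,p9} | {p4,p7} | {p8} | {p2,p5} | {p12} | {p3} | {p10}.
p7 and p4 lie in the same block of the stable partition, so they are equivalent — no string distinguishes them.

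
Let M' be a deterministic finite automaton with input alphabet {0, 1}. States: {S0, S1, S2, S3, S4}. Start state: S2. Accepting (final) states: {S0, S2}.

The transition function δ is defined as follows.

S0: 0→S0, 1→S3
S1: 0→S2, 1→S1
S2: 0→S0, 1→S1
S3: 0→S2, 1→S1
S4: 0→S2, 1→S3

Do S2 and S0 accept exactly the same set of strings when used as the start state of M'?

States {S4} cannot be reached from the start state, so discard them.
Initial partition by acceptance: {S0,S2} | {S1,S3}.
Stable partition: {S0,S2} | {S1,S3} — 2 equivalence classes.
S2 and S0 lie in the same block of the stable partition, so they are equivalent — no string distinguishes them.

Yes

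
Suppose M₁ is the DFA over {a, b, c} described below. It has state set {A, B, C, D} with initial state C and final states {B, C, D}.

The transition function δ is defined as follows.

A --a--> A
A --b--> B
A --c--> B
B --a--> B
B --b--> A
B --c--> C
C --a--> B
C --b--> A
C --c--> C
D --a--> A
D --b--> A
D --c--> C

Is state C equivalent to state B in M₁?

Yes

States {D} cannot be reached from the start state, so discard them.
P0 = {B,C} | {A}.
The partition is now stable with 2 blocks: {B,C} | {A}.
C and B lie in the same block of the stable partition, so they are equivalent — no string distinguishes them.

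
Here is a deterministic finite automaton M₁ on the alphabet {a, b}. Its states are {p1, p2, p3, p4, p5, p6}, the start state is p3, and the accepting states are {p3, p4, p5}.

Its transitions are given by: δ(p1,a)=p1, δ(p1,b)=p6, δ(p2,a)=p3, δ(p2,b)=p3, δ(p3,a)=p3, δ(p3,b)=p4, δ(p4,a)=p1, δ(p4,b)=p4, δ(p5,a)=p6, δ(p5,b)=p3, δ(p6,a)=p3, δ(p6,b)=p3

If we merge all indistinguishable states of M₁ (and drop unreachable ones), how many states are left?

4

First remove the unreachable states {p2,p5}; 4 states remain.
Start with accepting vs non-accepting: {p3,p4} | {p1,p6}.
Split {p3,p4} by δ(·,a) → {p3} and {p4}.
On input a, block {p1,p6} splits into {p1} and {p6}.
No further refinement is possible. Final partition (4 blocks): {p3} | {p1} | {p4} | {p6}.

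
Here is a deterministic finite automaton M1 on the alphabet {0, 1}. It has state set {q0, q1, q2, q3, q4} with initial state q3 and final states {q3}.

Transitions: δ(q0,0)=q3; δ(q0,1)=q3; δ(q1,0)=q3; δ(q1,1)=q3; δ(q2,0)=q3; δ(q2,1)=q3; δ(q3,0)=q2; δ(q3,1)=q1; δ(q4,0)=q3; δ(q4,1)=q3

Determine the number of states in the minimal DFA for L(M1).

2

First remove the unreachable states {q0,q4}; 3 states remain.
P0 = {q3} | {q1,q2}.
The partition is now stable with 2 blocks: {q3} | {q1,q2}.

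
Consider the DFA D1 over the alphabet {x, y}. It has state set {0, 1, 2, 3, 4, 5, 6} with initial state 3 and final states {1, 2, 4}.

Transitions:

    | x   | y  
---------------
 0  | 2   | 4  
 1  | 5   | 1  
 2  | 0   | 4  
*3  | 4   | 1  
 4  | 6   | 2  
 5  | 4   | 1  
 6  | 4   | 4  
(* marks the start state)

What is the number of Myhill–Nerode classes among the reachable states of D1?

All states are reachable from the start state.
Initial partition by acceptance: {1,2,4} | {0,3,5,6}.
The partition is now stable with 2 blocks: {1,2,4} | {0,3,5,6}.

2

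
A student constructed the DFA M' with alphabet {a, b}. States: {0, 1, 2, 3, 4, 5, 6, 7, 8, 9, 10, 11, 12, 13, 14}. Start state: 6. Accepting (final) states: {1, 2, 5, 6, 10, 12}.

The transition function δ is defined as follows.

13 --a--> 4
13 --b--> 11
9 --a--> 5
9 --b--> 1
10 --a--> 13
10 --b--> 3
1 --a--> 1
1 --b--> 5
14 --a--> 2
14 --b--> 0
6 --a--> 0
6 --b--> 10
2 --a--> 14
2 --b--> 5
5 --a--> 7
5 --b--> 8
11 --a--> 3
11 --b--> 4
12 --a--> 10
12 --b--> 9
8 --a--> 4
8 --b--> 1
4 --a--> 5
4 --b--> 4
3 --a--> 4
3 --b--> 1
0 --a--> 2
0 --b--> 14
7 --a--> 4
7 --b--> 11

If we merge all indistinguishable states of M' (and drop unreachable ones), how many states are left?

First remove the unreachable states {9,12}; 13 states remain.
Initial partition by acceptance: {1,2,5,6,10} | {0,3,4,7,8,11,13,14}.
On input a, block {1,2,5,6,10} splits into {2,5,6,10} and {1}.
Refine {2,5,6,10} on symbol b: members go to different blocks, giving {2,6} and {5,10}.
Refine {0,3,4,7,8,11,13,14} on symbol a: members go to different blocks, giving {3,7,8,11,13} and {0,14} and {4}.
Refine {3,7,8,11,13} on symbol a: members go to different blocks, giving {3,7,8,13} and {11}.
On input b, block {3,7,8,13} splits into {3,8} and {7,13}.
The partition is now stable with 8 blocks: {2,6} | {3,8} | {1} | {5,10} | {0,14} | {4} | {11} | {7,13}.

8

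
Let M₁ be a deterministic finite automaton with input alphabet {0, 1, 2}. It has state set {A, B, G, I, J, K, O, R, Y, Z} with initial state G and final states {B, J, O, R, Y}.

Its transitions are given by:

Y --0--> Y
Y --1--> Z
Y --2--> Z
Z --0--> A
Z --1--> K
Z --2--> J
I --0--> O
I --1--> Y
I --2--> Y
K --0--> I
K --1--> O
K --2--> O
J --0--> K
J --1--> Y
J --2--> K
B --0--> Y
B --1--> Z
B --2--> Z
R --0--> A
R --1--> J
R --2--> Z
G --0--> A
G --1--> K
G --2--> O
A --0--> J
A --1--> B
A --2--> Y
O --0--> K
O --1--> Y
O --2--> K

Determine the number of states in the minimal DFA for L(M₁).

5

First remove the unreachable states {R}; 9 states remain.
Initial partition by acceptance: {B,J,O,Y} | {A,G,I,K,Z}.
Split {B,J,O,Y} by δ(·,0) → {B,Y} and {J,O}.
On input 0, block {A,G,I,K,Z} splits into {G,K,Z} and {A,I}.
Split {G,K,Z} by δ(·,1) → {G,Z} and {K}.
No further refinement is possible. Final partition (5 blocks): {B,Y} | {G,Z} | {J,O} | {A,I} | {K}.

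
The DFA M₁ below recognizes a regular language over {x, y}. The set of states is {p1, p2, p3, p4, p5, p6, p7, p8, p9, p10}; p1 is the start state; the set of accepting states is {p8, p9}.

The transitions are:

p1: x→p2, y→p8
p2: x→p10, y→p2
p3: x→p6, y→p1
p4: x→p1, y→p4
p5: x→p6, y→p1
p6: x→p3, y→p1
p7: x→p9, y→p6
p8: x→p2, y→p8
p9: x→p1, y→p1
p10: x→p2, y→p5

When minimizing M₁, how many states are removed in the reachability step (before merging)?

Starting at p1 and following transitions, the reachable set is {p1, p2, p3, p5, p6, p8, p10}. That leaves p4, p7, p9 unreachable — 3 in total.

3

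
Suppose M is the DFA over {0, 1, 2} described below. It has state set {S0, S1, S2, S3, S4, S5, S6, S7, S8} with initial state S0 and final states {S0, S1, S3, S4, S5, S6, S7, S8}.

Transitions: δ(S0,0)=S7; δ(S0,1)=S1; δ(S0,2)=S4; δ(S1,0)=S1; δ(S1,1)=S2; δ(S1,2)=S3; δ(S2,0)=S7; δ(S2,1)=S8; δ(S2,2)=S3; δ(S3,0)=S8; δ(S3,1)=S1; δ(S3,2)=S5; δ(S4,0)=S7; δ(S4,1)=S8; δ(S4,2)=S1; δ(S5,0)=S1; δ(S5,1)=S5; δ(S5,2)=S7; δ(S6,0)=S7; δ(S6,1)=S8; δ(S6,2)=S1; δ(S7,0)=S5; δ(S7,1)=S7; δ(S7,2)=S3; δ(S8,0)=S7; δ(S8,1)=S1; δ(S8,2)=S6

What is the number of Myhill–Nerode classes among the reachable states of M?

7

Every state is reachable, so we keep all 9.
P0 = {S0,S1,S3,S4,S5,S6,S7,S8} | {S2}.
Refine {S0,S1,S3,S4,S5,S6,S7,S8} on symbol 1: members go to different blocks, giving {S0,S3,S4,S5,S6,S7,S8} and {S1}.
Split {S0,S3,S4,S5,S6,S7,S8} by δ(·,0) → {S0,S3,S4,S6,S7,S8} and {S5}.
On input 0, block {S0,S3,S4,S6,S7,S8} splits into {S0,S3,S4,S6,S8} and {S7}.
Refine {S0,S3,S4,S6,S8} on symbol 0: members go to different blocks, giving {S0,S4,S6,S8} and {S3}.
Refine {S0,S4,S6,S8} on symbol 1: members go to different blocks, giving {S0,S8} and {S4,S6}.
The partition is now stable with 7 blocks: {S0,S8} | {S2} | {S1} | {S5} | {S7} | {S3} | {S4,S6}.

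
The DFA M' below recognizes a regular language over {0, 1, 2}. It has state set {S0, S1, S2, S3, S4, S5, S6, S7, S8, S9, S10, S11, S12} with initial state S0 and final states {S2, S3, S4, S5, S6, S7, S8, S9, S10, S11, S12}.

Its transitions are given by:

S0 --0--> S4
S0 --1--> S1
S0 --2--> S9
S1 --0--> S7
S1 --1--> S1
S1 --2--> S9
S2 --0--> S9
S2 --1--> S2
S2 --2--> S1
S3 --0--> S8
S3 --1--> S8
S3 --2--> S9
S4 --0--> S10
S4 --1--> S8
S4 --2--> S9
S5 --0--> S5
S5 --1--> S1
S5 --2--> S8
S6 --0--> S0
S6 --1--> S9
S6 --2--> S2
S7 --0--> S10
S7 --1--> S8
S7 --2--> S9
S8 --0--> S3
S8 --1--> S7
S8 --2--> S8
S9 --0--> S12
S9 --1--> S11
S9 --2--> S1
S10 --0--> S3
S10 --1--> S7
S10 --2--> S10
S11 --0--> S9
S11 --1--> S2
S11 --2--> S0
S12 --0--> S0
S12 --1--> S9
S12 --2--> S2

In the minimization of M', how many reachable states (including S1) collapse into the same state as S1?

2

Reachable states from the start: {S0,S1,S2,S3,S4,S7,S8,S9,S10,S11,S12}. Unreachable: {S5,S6} — drop them.
Initial partition by acceptance: {S2,S3,S4,S7,S8,S9,S10,S11,S12} | {S0,S1}.
On input 0, block {S2,S3,S4,S7,S8,S9,S10,S11,S12} splits into {S2,S3,S4,S7,S8,S9,S10,S11} and {S12}.
Refine {S2,S3,S4,S7,S8,S9,S10,S11} on symbol 0: members go to different blocks, giving {S2,S3,S4,S7,S8,S10,S11} and {S9}.
Split {S2,S3,S4,S7,S8,S10,S11} by δ(·,0) → {S3,S4,S7,S8,S10} and {S2,S11}.
Refine {S3,S4,S7,S8,S10} on symbol 2: members go to different blocks, giving {S3,S4,S7} and {S8,S10}.
The partition is now stable with 6 blocks: {S3,S4,S7} | {S0,S1} | {S12} | {S9} | {S2,S11} | {S8,S10}.
State S1 belongs to the block {S0,S1}, which has 2 states.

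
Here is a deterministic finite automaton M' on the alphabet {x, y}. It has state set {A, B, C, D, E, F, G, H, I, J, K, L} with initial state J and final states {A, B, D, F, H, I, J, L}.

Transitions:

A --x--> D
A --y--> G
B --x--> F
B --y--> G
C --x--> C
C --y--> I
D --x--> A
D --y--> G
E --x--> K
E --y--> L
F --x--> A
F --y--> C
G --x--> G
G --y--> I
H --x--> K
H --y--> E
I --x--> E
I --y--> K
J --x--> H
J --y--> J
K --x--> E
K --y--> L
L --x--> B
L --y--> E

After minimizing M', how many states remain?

All states are reachable from the start state.
P0 = {A,B,D,F,H,I,J,L} | {C,E,G,K}.
On input x, block {A,B,D,F,H,I,J,L} splits into {A,B,D,F,J,L} and {H,I}.
Refine {A,B,D,F,J,L} on symbol x: members go to different blocks, giving {A,B,D,F,L} and {J}.
Split {C,E,G,K} by δ(·,y) → {C,G} and {E,K}.
Split {A,B,D,F,L} by δ(·,y) → {A,B,D,F} and {L}.
No further refinement is possible. Final partition (6 blocks): {A,B,D,F} | {C,G} | {H,I} | {J} | {E,K} | {L}.

6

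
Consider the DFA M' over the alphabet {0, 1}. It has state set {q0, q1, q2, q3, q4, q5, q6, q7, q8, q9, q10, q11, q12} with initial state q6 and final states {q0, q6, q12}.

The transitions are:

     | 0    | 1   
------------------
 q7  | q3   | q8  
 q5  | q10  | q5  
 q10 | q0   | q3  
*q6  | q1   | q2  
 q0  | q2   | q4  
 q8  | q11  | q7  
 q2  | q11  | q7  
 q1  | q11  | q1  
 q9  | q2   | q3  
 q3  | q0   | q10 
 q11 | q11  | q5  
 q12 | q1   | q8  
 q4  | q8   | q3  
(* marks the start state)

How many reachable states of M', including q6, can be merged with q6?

First remove the unreachable states {q9,q12}; 11 states remain.
P0 = {q0,q6} | {q1,q2,q3,q4,q5,q7,q8,q10,q11}.
Refine {q1,q2,q3,q4,q5,q7,q8,q10,q11} on symbol 0: members go to different blocks, giving {q1,q2,q4,q5,q7,q8,q11} and {q3,q10}.
Refine {q1,q2,q4,q5,q7,q8,q11} on symbol 0: members go to different blocks, giving {q1,q2,q4,q8,q11} and {q5,q7}.
On input 1, block {q1,q2,q4,q8,q11} splits into {q2,q8,q11} and {q1} and {q4}.
Split {q0,q6} by δ(·,0) → {q0} and {q6}.
Refine {q5,q7} on symbol 1: members go to different blocks, giving {q5} and {q7}.
Split {q2,q8,q11} by δ(·,1) → {q2,q8} and {q11}.
No further refinement is possible. Final partition (9 blocks): {q0} | {q2,q8} | {q3,q10} | {q5} | {q1} | {q4} | {q6} | {q7} | {q11}.
State q6 belongs to the block {q6}, which has 1 states.

1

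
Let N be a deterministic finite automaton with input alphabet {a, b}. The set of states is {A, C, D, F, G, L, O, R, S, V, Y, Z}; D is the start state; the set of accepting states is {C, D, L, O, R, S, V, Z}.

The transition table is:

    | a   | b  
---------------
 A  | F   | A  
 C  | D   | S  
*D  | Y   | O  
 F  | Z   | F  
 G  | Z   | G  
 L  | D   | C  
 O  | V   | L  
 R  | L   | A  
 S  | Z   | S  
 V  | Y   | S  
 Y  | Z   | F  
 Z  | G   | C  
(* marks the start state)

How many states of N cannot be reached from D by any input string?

2

Starting at D and following transitions, the reachable set is {C, D, F, G, L, O, S, V, Y, Z}. That leaves A, R unreachable — 2 in total.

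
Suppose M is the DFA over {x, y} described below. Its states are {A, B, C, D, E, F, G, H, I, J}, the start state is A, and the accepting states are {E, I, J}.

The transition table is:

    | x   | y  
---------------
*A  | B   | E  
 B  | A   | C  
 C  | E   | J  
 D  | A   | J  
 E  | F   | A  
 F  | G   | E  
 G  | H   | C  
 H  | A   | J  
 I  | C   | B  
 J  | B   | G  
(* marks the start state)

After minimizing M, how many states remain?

First remove the unreachable states {D,I}; 8 states remain.
Initial partition by acceptance: {E,J} | {A,B,C,F,G,H}.
Split {A,B,C,F,G,H} by δ(·,x) → {A,B,F,G,H} and {C}.
On input y, block {A,B,F,G,H} splits into {A,F,H} and {B,G}.
On input x, block {E,J} splits into {E} and {J}.
Refine {A,F,H} on symbol x: members go to different blocks, giving {A,F} and {H}.
On input x, block {B,G} splits into {B} and {G}.
Refine {A,F} on symbol x: members go to different blocks, giving {A} and {F}.
The partition is now stable with 8 blocks: {E} | {A} | {C} | {B} | {J} | {H} | {G} | {F}.

8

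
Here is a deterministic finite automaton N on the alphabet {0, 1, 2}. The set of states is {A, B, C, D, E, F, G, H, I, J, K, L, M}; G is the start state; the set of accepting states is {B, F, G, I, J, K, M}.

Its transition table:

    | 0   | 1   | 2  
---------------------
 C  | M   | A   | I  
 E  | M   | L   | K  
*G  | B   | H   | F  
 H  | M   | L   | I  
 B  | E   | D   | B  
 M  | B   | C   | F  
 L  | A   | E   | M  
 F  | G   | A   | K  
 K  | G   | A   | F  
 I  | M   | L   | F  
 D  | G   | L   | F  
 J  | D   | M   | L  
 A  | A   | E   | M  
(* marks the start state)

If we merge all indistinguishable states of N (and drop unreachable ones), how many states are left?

States {J} cannot be reached from the start state, so discard them.
Initial partition by acceptance: {B,F,G,I,K,M} | {A,C,D,E,H,L}.
Refine {B,F,G,I,K,M} on symbol 0: members go to different blocks, giving {F,G,I,K,M} and {B}.
Refine {F,G,I,K,M} on symbol 0: members go to different blocks, giving {F,I,K} and {G,M}.
Split {A,C,D,E,H,L} by δ(·,0) → {C,D,E,H} and {A,L}.
The partition is now stable with 5 blocks: {F,I,K} | {C,D,E,H} | {B} | {G,M} | {A,L}.

5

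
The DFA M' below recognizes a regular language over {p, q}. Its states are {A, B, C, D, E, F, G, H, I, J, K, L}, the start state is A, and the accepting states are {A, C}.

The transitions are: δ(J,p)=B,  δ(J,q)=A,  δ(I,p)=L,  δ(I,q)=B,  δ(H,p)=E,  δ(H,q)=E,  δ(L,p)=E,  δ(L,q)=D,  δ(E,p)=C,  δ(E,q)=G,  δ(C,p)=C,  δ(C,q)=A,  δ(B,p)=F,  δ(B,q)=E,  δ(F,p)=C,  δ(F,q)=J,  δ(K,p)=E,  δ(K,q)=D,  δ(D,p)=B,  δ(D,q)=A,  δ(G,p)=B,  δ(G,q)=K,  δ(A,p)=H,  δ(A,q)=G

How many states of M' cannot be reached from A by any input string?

2

Starting at A and following transitions, the reachable set is {A, B, C, D, E, F, G, H, J, K}. That leaves I, L unreachable — 2 in total.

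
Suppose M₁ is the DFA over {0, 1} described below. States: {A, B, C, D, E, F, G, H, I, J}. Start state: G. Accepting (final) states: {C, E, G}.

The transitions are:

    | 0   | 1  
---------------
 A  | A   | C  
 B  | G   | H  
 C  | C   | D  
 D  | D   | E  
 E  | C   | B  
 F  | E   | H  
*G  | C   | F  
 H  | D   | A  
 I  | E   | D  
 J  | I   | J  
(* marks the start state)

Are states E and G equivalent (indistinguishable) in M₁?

Yes

States {I,J} cannot be reached from the start state, so discard them.
Initial partition by acceptance: {C,E,G} | {A,B,D,F,H}.
Split {A,B,D,F,H} by δ(·,0) → {A,D,H} and {B,F}.
Refine {C,E,G} on symbol 1: members go to different blocks, giving {E,G} and {C}.
On input 1, block {A,D,H} splits into {A} and {D} and {H}.
No further refinement is possible. Final partition (6 blocks): {E,G} | {A} | {B,F} | {C} | {D} | {H}.
E and G lie in the same block of the stable partition, so they are equivalent — no string distinguishes them.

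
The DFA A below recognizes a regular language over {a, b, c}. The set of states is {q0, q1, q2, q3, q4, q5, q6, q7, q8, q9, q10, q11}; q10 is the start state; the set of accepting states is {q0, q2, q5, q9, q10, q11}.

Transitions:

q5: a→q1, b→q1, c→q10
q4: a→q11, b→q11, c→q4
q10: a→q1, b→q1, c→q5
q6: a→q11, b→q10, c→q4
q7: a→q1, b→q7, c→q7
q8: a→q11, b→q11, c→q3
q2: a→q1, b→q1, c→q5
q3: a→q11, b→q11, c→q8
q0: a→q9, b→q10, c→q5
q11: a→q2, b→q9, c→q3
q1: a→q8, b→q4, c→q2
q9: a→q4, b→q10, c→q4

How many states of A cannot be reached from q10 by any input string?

3

Starting at q10 and following transitions, the reachable set is {q1, q2, q3, q4, q5, q8, q9, q10, q11}. That leaves q0, q6, q7 unreachable — 3 in total.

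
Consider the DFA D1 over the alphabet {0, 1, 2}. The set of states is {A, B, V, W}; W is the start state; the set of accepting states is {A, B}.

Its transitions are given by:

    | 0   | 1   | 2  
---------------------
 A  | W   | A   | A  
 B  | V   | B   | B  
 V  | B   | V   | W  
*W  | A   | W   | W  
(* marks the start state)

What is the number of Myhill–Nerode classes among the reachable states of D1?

First remove the unreachable states {B,V}; 2 states remain.
P0 = {A} | {W}.
Stable partition: {A} | {W} — 2 equivalence classes.

2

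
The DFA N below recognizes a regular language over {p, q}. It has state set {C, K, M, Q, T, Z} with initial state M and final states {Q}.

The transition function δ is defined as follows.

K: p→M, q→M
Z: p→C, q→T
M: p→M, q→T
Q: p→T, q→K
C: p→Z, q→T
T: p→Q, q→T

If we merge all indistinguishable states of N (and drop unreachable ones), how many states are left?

4

States {C,Z} cannot be reached from the start state, so discard them.
Initial partition by acceptance: {Q} | {K,M,T}.
Refine {K,M,T} on symbol p: members go to different blocks, giving {K,M} and {T}.
On input q, block {K,M} splits into {M} and {K}.
No further refinement is possible. Final partition (4 blocks): {Q} | {M} | {T} | {K}.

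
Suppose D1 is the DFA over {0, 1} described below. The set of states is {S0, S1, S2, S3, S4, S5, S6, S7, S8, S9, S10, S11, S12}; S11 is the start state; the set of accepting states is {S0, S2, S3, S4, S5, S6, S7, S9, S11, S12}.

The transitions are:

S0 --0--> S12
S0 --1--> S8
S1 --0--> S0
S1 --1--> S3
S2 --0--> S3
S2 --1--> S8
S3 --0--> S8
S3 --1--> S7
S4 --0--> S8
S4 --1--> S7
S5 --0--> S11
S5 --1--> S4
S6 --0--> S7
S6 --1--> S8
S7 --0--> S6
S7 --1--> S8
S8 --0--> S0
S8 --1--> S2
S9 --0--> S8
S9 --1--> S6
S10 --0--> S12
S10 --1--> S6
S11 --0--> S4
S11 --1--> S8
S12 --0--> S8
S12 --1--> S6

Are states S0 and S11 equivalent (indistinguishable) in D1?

Yes

First remove the unreachable states {S1,S5,S9,S10}; 9 states remain.
Start with accepting vs non-accepting: {S0,S2,S3,S4,S6,S7,S11,S12} | {S8}.
On input 0, block {S0,S2,S3,S4,S6,S7,S11,S12} splits into {S0,S2,S6,S7,S11} and {S3,S4,S12}.
Refine {S0,S2,S6,S7,S11} on symbol 0: members go to different blocks, giving {S0,S2,S11} and {S6,S7}.
No further refinement is possible. Final partition (4 blocks): {S0,S2,S11} | {S8} | {S3,S4,S12} | {S6,S7}.
S0 and S11 lie in the same block of the stable partition, so they are equivalent — no string distinguishes them.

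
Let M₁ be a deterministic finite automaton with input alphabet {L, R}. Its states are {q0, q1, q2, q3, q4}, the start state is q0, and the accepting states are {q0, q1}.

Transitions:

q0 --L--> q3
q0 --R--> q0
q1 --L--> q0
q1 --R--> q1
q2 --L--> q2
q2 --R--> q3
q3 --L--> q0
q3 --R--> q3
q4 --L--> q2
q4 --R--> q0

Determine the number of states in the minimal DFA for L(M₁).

2

First remove the unreachable states {q1,q2,q4}; 2 states remain.
Start with accepting vs non-accepting: {q0} | {q3}.
Stable partition: {q0} | {q3} — 2 equivalence classes.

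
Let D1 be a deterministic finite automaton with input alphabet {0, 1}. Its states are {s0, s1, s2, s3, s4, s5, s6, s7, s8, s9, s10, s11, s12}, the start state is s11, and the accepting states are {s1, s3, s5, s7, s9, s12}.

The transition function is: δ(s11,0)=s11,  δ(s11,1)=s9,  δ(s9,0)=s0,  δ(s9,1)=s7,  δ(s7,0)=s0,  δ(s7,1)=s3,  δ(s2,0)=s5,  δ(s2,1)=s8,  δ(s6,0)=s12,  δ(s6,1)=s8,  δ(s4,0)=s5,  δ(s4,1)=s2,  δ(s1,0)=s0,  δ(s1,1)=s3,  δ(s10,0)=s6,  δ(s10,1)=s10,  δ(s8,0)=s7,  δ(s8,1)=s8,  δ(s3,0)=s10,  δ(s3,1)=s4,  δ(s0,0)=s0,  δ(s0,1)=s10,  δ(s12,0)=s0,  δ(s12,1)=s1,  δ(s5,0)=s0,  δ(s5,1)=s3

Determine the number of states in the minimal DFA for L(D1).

8

Initial partition by acceptance: {s1,s3,s5,s7,s9,s12} | {s0,s2,s4,s6,s8,s10,s11}.
Refine {s1,s3,s5,s7,s9,s12} on symbol 1: members go to different blocks, giving {s1,s5,s7,s9,s12} and {s3}.
Refine {s1,s5,s7,s9,s12} on symbol 1: members go to different blocks, giving {s1,s5,s7} and {s9,s12}.
Refine {s0,s2,s4,s6,s8,s10,s11} on symbol 0: members go to different blocks, giving {s0,s10,s11} and {s2,s4,s8} and {s6}.
On input 0, block {s0,s10,s11} splits into {s0,s11} and {s10}.
Split {s0,s11} by δ(·,1) → {s0} and {s11}.
The partition is now stable with 8 blocks: {s1,s5,s7} | {s0} | {s3} | {s9,s12} | {s2,s4,s8} | {s6} | {s10} | {s11}.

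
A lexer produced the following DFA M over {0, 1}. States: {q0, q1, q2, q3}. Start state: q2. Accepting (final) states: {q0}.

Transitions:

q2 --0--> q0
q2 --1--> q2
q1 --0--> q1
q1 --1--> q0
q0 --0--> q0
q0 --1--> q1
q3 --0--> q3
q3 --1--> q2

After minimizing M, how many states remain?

States {q3} cannot be reached from the start state, so discard them.
Initial partition by acceptance: {q0} | {q1,q2}.
Split {q1,q2} by δ(·,0) → {q1} and {q2}.
The partition is now stable with 3 blocks: {q0} | {q1} | {q2}.

3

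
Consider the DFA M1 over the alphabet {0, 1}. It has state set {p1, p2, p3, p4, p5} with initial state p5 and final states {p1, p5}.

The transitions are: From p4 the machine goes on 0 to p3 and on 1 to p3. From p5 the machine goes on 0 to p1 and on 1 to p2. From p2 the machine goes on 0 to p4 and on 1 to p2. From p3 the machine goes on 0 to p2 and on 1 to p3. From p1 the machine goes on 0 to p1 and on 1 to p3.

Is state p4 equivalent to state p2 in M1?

Yes

Start with accepting vs non-accepting: {p1,p5} | {p2,p3,p4}.
The partition is now stable with 2 blocks: {p1,p5} | {p2,p3,p4}.
p4 and p2 lie in the same block of the stable partition, so they are equivalent — no string distinguishes them.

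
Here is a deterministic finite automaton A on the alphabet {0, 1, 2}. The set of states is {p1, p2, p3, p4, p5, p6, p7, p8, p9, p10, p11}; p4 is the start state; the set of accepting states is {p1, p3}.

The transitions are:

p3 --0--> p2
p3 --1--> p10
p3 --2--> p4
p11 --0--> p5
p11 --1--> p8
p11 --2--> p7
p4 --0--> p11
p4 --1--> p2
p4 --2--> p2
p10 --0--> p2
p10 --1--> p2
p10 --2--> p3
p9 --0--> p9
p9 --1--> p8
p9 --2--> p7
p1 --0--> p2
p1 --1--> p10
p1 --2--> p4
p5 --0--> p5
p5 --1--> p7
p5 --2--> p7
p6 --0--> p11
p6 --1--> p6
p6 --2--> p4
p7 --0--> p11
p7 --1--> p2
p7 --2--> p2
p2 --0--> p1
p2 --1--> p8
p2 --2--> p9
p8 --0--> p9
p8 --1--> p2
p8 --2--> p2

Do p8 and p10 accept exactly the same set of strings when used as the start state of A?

No

States {p6} cannot be reached from the start state, so discard them.
Start with accepting vs non-accepting: {p1,p3} | {p2,p4,p5,p7,p8,p9,p10,p11}.
Split {p2,p4,p5,p7,p8,p9,p10,p11} by δ(·,0) → {p4,p5,p7,p8,p9,p10,p11} and {p2}.
Refine {p4,p5,p7,p8,p9,p10,p11} on symbol 0: members go to different blocks, giving {p4,p5,p7,p8,p9,p11} and {p10}.
Split {p4,p5,p7,p8,p9,p11} by δ(·,1) → {p4,p7,p8} and {p5,p9,p11}.
The partition is now stable with 5 blocks: {p1,p3} | {p4,p7,p8} | {p2} | {p10} | {p5,p9,p11}.
p8 and p10 end up in different blocks, so they are distinguishable. For instance, the string '2' is accepted from only p10.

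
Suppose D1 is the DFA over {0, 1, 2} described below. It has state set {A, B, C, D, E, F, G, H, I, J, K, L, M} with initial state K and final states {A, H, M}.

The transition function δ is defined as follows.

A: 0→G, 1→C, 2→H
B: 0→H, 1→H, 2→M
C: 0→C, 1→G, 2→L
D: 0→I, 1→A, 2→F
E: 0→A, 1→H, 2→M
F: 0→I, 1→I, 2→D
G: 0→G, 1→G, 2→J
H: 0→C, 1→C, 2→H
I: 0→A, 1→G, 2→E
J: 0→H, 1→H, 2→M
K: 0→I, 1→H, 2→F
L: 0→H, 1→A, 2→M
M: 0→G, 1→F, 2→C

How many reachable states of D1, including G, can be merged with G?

2

First remove the unreachable states {B}; 12 states remain.
Start with accepting vs non-accepting: {A,H,M} | {C,D,E,F,G,I,J,K,L}.
On input 2, block {A,H,M} splits into {A,H} and {M}.
Refine {C,D,E,F,G,I,J,K,L} on symbol 0: members go to different blocks, giving {C,D,F,G,K} and {E,I,J,L}.
Refine {C,D,F,G,K} on symbol 0: members go to different blocks, giving {D,F,K} and {C,G}.
On input 1, block {D,F,K} splits into {D,K} and {F}.
On input 1, block {E,I,J,L} splits into {E,J,L} and {I}.
No further refinement is possible. Final partition (7 blocks): {A,H} | {D,K} | {M} | {E,J,L} | {C,G} | {F} | {I}.
The equivalence class containing G is {C,G}, of size 2.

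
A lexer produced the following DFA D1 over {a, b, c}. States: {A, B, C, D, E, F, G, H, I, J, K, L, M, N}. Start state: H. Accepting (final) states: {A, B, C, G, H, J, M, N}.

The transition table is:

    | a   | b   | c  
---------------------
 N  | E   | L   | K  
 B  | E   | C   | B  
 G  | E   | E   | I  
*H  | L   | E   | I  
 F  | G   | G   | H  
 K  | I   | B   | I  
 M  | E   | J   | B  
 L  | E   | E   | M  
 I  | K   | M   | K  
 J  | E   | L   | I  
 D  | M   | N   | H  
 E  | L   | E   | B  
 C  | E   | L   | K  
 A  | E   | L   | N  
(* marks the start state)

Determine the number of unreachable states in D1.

5

No path from H leads to A, D, F, G, N; the other 9 states are all reachable.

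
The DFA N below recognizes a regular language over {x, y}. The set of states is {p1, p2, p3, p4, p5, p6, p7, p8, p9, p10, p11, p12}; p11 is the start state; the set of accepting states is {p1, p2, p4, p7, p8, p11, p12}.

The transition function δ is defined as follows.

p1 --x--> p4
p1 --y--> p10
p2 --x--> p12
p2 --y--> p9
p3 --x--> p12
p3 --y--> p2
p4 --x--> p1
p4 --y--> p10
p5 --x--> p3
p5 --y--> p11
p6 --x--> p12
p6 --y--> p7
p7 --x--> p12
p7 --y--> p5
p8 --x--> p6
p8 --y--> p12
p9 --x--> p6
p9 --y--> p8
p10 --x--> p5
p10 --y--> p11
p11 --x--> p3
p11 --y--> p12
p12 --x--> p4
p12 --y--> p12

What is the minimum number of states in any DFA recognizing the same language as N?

7

All states are reachable from the start state.
Start with accepting vs non-accepting: {p1,p2,p4,p7,p8,p11,p12} | {p3,p5,p6,p9,p10}.
Split {p1,p2,p4,p7,p8,p11,p12} by δ(·,x) → {p1,p2,p4,p7,p12} and {p8,p11}.
Split {p1,p2,p4,p7,p12} by δ(·,y) → {p1,p2,p4,p7} and {p12}.
Split {p1,p2,p4,p7} by δ(·,x) → {p1,p4} and {p2,p7}.
Refine {p3,p5,p6,p9,p10} on symbol x: members go to different blocks, giving {p5,p9,p10} and {p3,p6}.
Refine {p5,p9,p10} on symbol x: members go to different blocks, giving {p5,p9} and {p10}.
Stable partition: {p1,p4} | {p5,p9} | {p8,p11} | {p12} | {p2,p7} | {p3,p6} | {p10} — 7 equivalence classes.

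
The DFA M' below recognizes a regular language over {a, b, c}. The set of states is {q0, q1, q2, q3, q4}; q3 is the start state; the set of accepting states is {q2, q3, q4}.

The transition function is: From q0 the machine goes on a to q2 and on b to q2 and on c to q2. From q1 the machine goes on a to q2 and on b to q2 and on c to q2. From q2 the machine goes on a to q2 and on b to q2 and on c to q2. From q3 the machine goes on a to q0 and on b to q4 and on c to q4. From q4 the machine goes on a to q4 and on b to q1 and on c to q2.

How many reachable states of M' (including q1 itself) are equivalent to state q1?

Start with accepting vs non-accepting: {q2,q3,q4} | {q0,q1}.
On input a, block {q2,q3,q4} splits into {q2,q4} and {q3}.
On input b, block {q2,q4} splits into {q2} and {q4}.
No further refinement is possible. Final partition (4 blocks): {q2} | {q0,q1} | {q3} | {q4}.
The equivalence class containing q1 is {q0,q1}, of size 2.

2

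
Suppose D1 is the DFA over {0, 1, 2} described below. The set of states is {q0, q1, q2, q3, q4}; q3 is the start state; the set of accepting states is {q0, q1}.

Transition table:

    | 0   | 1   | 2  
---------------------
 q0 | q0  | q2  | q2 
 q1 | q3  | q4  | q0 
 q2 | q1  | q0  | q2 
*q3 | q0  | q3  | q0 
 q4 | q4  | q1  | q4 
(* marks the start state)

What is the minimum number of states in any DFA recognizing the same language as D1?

Start with accepting vs non-accepting: {q0,q1} | {q2,q3,q4}.
Refine {q0,q1} on symbol 0: members go to different blocks, giving {q0} and {q1}.
On input 0, block {q2,q3,q4} splits into {q2} and {q3} and {q4}.
No further refinement is possible. Final partition (5 blocks): {q0} | {q2} | {q1} | {q3} | {q4}.

5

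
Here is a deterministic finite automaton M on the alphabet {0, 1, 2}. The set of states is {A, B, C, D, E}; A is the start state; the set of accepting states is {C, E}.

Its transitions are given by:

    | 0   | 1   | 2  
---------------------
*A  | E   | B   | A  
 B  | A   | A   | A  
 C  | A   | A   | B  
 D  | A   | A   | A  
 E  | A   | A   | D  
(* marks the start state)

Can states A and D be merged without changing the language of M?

No

First remove the unreachable states {C}; 4 states remain.
P0 = {E} | {A,B,D}.
On input 0, block {A,B,D} splits into {B,D} and {A}.
No further refinement is possible. Final partition (3 blocks): {E} | {B,D} | {A}.
A and D end up in different blocks, so they are distinguishable. For instance, the string '0' is accepted from only A.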